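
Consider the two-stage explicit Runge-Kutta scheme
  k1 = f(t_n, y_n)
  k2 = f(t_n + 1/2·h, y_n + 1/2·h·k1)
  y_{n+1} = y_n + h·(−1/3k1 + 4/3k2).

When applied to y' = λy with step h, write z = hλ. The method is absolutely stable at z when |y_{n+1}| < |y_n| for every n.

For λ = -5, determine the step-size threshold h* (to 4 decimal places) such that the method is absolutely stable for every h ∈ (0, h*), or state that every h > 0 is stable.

(-1.5000,0); λ=-5 ⇒ h* = (3/2)/5 = 0.3000.

With y'=λy (z=hλ):
  k1=λy_n ⇒ h·k1=z·y_n;  k2=λ(1+1/2z)y_n ⇒ h·k2=z(1+1/2z)y_n
  y_{n+1}/y_n = 1 − 1/3z + 4/3z(1+1/2z) = 1 + z + 2/3z²
  Hence R(z) = 1 + z + 2/3z².

Boundary: |R(x)|=1, x<0.
x=-1.55: |R|=1.0517
R=1: x+2/3x²=0 ⇒ x=−3/2=-1.5000; min R=1−1/(4·2/3)=0.6250>−1
Confirm numerically:
  x=-1.010: |R|=0.67007 <1
  x=-0.944: |R|=0.65009 <1
  x=-0.756: |R|=0.62502 <1
  x=-0.671: |R|=0.62916 <1
  x=-2.061: |R|=1.77081 >1
  x=-1.901: |R|=1.50820 >1
Interval (-1.5000, 0).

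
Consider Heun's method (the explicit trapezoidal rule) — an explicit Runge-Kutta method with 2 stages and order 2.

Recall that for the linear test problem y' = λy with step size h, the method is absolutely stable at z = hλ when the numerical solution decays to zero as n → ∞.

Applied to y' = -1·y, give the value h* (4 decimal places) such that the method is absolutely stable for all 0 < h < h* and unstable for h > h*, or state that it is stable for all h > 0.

(-2.0000,0); λ=-1 ⇒ h* = 2.0000.

Test eqn y'=λy, z=hλ:
  order 2, 2-stage ⇒ R(z)=1+z+z^2/2
  (e.g. R(-1.59)=0.67405, |R|=0.67405)

Solve |R(x)|<1 on ℝ⁻.
x=-1.59: |R|=0.6741
|R(-1.92)|=0.9232 |R(-1.76)|=0.7888 |R(-0.84)|=0.5128
Bisect:
  x_lo=-2.4737 |R|=1.5860  x_hi=-0.3055 |R|=0.7411
  mid=-1.38964 |R|=0.57591 →hi
  mid=-1.93169 |R|=0.93402 →hi
  mid=-2.20272 |R|=1.22326 →lo
  mid=-2.06720 |R|=1.06946 →lo
  mid=-1.99945 |R|=0.99945 →hi
  mid=-2.03333 |R|=1.03388 →lo
  mid=-2.01639 |R|=1.01652 →lo
  mid=-2.00792 |R|=1.00795 →lo
  mid=-2.00368 |R|=1.00369 →lo
  ...
  [-2.00011,-1.99998] ⇒ x*=-2.0000
Stable set (-2.0000, 0).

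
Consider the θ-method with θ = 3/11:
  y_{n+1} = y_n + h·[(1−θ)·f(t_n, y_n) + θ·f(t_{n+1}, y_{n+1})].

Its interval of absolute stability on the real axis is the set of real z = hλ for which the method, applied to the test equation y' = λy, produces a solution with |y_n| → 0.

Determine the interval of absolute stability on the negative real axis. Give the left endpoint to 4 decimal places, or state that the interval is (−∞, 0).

z∈(-4.4000,0).

Test eqn y'=λy, z=hλ:
  y_{n+1} = y_n + z·[8/11·y_n + 3/11·y_{n+1}] ⇒ (1 − 3/11z)y_{n+1} = (1 + 8/11z)y_n
  Hence R(z) = (1 + 8/11z)/(1 − 3/11z).

Need |R(x)|<1, x<0.
x=-0.65: |R|=0.4479
R=−1: 1+8/11x = −1+3/11x ⇒ -5/11x=2 ⇒ x=2/(-5/11)=-4.4000
Confirm numerically:
  x=-3.703: |R|=0.84237 <1
  x=-3.615: |R|=0.82033 <1
  x=-2.897: |R|=0.61835 <1
  x=-2.870: |R|=0.60989 <1
  x=-4.966: |R|=1.10927 >1
  x=-4.673: |R|=1.05456 >1
  x=-4.628: |R|=1.04581 >1
So |R|<1 on (-4.4000, 0).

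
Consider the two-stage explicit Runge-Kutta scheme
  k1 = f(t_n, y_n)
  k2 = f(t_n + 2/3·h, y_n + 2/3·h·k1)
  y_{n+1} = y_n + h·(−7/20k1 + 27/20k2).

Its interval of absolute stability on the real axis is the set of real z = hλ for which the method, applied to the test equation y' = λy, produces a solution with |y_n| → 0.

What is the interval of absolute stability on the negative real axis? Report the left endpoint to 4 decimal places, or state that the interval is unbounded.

Test eqn y'=λy, z=hλ:
  k1=λy_n ⇒ h·k1=z·y_n;  k2=λ(1+2/3z)y_n ⇒ h·k2=z(1+2/3z)y_n
  y_{n+1}/y_n = 1 − 7/20z + 27/20z(1+2/3z) = 1 + z + 9/10z²
  so R(z) = 1 + z + 9/10z².

Solve |R(x)|<1 on ℝ⁻.
x=-1.5: |R|=1.5250
R=1: x+9/10x²=0 ⇒ x=−10/9=-1.1111; min R=1−1/(4·9/10)=0.7222>−1
Confirm numerically:
  x=-1.044: |R|=0.93694 <1
  x=-0.989: |R|=0.89131 <1
  x=-0.914: |R|=0.83786 <1
  x=-0.761: |R|=0.76021 <1
  x=-1.361: |R|=1.30609 >1
  x=-1.194: |R|=1.08907 >1
So |R|<1 on (-1.1111, 0).

(-1.1111, 0).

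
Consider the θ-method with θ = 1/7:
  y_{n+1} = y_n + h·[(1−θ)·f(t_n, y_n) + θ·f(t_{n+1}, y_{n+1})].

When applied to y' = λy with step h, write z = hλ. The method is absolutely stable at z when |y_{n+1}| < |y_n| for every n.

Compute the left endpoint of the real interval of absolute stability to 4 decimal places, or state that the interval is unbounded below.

Set f=λy, z=hλ:
  y_{n+1} = y_n + z·[6/7·y_n + 1/7·y_{n+1}] ⇒ (1 − 1/7z)y_{n+1} = (1 + 6/7z)y_n
  Hence R(z) = (1 + 6/7z)/(1 − 1/7z).

Find x<0 with |R(x)|<1.
x=-0.96: |R|=0.1558
R=−1: 1+6/7x = −1+1/7x ⇒ -5/7x=2 ⇒ x=2/(-5/7)=-2.8000
Confirm numerically:
  x=-2.685: |R|=0.94063 <1
  x=-2.230: |R|=0.69122 <1
  x=-1.266: |R|=0.07210 <1
  x=-3.342: |R|=1.26204 >1
  x=-3.250: |R|=1.21951 >1
So |R|<1 on (-2.8000, 0).

z* = -2.8000.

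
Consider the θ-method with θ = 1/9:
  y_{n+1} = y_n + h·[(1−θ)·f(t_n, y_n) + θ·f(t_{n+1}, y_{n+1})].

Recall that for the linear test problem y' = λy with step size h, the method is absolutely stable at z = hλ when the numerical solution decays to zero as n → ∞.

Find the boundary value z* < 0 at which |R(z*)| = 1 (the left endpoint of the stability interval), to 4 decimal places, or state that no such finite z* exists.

z* = -2.5714.

With y'=λy (z=hλ):
  y_{n+1} = y_n + z·[8/9·y_n + 1/9·y_{n+1}] ⇒ (1 − 1/9z)y_{n+1} = (1 + 8/9z)y_n
  ⇒ R(z) = (1 + 8/9z)/(1 − 1/9z).

Find x<0 with |R(x)|<1.
x=-0.81: |R|=0.2569
R=−1: 1+8/9x = −1+1/9x ⇒ -7/9x=2 ⇒ x=2/(-7/9)=-2.5714
Confirm numerically:
  x=-2.279: |R|=0.81851 <1
  x=-2.154: |R|=0.73803 <1
  x=-1.600: |R|=0.35849 <1
  x=-2.978: |R|=1.23760 >1
  x=-2.606: |R|=1.02085 >1
Stable set (-2.5714, 0).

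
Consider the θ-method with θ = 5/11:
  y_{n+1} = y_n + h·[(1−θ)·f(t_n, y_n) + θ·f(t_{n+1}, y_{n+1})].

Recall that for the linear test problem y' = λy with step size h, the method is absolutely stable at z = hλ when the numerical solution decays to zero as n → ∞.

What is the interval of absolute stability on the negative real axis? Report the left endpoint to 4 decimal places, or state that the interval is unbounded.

(-22.0000, 0).

On y'=λy, z=hλ:
  y_{n+1} = y_n + z·[6/11·y_n + 5/11·y_{n+1}] ⇒ (1 − 5/11z)y_{n+1} = (1 + 6/11z)y_n
  ⇒ R(z) = (1 + 6/11z)/(1 − 5/11z).

Need |R(x)|<1, x<0.
x=-1.39: |R|=0.1482
R=−1: 1+6/11x = −1+5/11x ⇒ -1/11x=2 ⇒ x=2/(-1/11)=-22.0000
Confirm numerically:
  x=-21.698: |R|=0.99747 <1
  x=-18.752: |R|=0.96900 <1
  x=-18.428: |R|=0.96537 <1
  x=-12.303: |R|=0.86628 <1
  x=-22.521: |R|=1.00422 >1
  x=-22.315: |R|=1.00257 >1
  x=-22.082: |R|=1.00068 >1
Interval (-22.0000, 0).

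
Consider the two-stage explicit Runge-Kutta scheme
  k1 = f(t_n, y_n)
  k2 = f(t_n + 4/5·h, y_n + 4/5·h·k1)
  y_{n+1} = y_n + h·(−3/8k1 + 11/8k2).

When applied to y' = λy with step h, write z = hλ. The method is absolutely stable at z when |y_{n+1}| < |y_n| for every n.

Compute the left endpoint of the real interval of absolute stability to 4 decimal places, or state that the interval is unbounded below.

left endpoint -0.9091.

On y'=λy, z=hλ:
  k1=λy_n ⇒ h·k1=z·y_n;  k2=λ(1+4/5z)y_n ⇒ h·k2=z(1+4/5z)y_n
  y_{n+1}/y_n = 1 − 3/8z + 11/8z(1+4/5z) = 1 + z + 11/10z²
  Hence R(z) = 1 + z + 11/10z².

Find x<0 with |R(x)|<1.
x=-1.37: |R|=1.6946
R=1: x+11/10x²=0 ⇒ x=−10/11=-0.9091; min R=1−1/(4·11/10)=0.7727>−1
Confirm numerically:
  x=-0.559: |R|=0.78473 <1
  x=-0.523: |R|=0.77788 <1
  x=-0.403: |R|=0.77565 <1
  x=-1.154: |R|=1.31089 >1
  x=-0.944: |R|=1.03625 >1
Interval (-0.9091, 0).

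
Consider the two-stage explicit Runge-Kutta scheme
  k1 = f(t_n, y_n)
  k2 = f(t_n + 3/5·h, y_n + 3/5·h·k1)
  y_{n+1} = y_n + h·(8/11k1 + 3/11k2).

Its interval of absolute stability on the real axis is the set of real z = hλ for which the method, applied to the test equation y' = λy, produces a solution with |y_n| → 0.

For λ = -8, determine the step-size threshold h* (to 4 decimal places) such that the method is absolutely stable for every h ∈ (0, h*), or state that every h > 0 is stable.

(-6.1111,0); λ=-8 ⇒ h* = (55/9)/8 = 0.7639.

Test eqn y'=λy, z=hλ:
  k1=λy_n ⇒ h·k1=z·y_n;  k2=λ(1+3/5z)y_n ⇒ h·k2=z(1+3/5z)y_n
  y_{n+1}/y_n = 1 + 8/11z + 3/11z(1+3/5z) = 1 + z + 9/55z²
  Hence R(z) = 1 + z + 9/55z².

Need |R(x)|<1, x<0.
x=-1.64: |R|=0.1999
R=1: x+9/55x²=0 ⇒ x=−55/9=-6.1111; min R=1−1/(4·9/55)=-0.5278>−1
Confirm numerically:
  x=-6.026: |R|=0.91607 <1
  x=-4.970: |R|=0.07197 <1
  x=-4.170: |R|=0.32454 <1
  x=-6.619: |R|=1.55010 >1
  x=-6.153: |R|=1.04218 >1
So |R|<1 on (-6.1111, 0).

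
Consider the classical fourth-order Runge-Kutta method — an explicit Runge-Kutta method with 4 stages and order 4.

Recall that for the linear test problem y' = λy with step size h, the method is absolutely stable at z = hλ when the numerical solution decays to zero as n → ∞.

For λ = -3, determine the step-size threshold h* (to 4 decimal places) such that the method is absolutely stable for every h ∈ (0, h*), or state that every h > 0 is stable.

(-2.7853,0); λ=-3 ⇒ h* = 0.9284.

On y'=λy, z=hλ:
  order 4, 4-stage ⇒ R(z)=1+z+z^2/2+z^3/6+z^4/24
  (e.g. R(-1.65)=0.27140, |R|=0.27140)

Boundary: |R(x)|=1, x<0.
x=-1.65: |R|=0.2714
|R(-2.87)|=1.1354 |R(-1.64)|=0.2711 |R(-1.17)|=0.3256
Bisect:
  x_lo=-3.2361 |R|=1.9213  x_hi=-0.1209 |R|=0.8861
  mid=-1.67847 |R|=0.27275 →hi
  mid=-2.45727 |R|=0.60806 →hi
  mid=-2.84667 |R|=1.09654 →lo
  mid=-2.65197 |R|=0.81690 →hi
  mid=-2.74932 |R|=0.94710 →hi
  mid=-2.79799 |R|=1.01931 →lo
  mid=-2.77365 |R|=0.98259 →hi
  mid=-2.78582 |R|=1.00080 →lo
  mid=-2.77974 |R|=0.99166 →hi
  mid=-2.78278 |R|=0.99622 →hi
  ...
  [-2.78544,-2.78525] ⇒ x*=-2.7853
Interval (-2.7853, 0).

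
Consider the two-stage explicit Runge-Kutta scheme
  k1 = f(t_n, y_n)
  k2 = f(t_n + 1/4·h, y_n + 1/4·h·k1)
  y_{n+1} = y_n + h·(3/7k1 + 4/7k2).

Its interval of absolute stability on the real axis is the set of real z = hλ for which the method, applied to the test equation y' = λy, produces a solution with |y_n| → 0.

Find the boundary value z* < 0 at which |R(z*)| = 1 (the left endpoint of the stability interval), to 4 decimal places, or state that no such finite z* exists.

z* = -7.0000.

On y'=λy, z=hλ:
  k1=λy_n ⇒ h·k1=z·y_n;  k2=λ(1+1/4z)y_n ⇒ h·k2=z(1+1/4z)y_n
  y_{n+1}/y_n = 1 + 3/7z + 4/7z(1+1/4z) = 1 + z + 1/7z²
  R(z) = 1 + z + 1/7z².

Boundary: |R(x)|=1, x<0.
x=-0.61: |R|=0.4432
R=1: x+1/7x²=0 ⇒ x=−7=-7.0000; min R=1−1/(4·1/7)=-0.7500>−1
Confirm numerically:
  x=-6.651: |R|=0.66840 <1
  x=-6.537: |R|=0.56762 <1
  x=-5.372: |R|=0.24937 <1
  x=-3.090: |R|=0.72599 <1
  x=-7.557: |R|=1.60132 >1
  x=-7.310: |R|=1.32373 >1
  x=-7.289: |R|=1.30093 >1
So |R|<1 on (-7.0000, 0).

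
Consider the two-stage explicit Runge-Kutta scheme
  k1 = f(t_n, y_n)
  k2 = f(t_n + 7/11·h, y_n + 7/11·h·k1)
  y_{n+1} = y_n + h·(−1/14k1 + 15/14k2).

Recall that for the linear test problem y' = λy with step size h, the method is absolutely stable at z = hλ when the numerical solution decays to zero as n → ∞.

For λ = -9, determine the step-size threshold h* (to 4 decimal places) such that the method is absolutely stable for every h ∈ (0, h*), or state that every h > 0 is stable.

(-1.4667,0); λ=-9 ⇒ h* = (22/15)/9 = 0.1630.

With y'=λy (z=hλ):
  k1=λy_n ⇒ h·k1=z·y_n;  k2=λ(1+7/11z)y_n ⇒ h·k2=z(1+7/11z)y_n
  y_{n+1}/y_n = 1 − 1/14z + 15/14z(1+7/11z) = 1 + z + 15/22z²
  Hence R(z) = 1 + z + 15/22z².

Boundary: |R(x)|=1, x<0.
x=-0.78: |R|=0.6348
R=1: x+15/22x²=0 ⇒ x=−22/15=-1.4667; min R=1−1/(4·15/22)=0.6333>−1
Confirm numerically:
  x=-1.383: |R|=0.92111 <1
  x=-1.351: |R|=0.89346 <1
  x=-0.926: |R|=0.65864 <1
  x=-1.679: |R|=1.24307 >1
  x=-1.669: |R|=1.23025 >1
  x=-1.654: |R|=1.21126 >1
Stable set (-1.4667, 0).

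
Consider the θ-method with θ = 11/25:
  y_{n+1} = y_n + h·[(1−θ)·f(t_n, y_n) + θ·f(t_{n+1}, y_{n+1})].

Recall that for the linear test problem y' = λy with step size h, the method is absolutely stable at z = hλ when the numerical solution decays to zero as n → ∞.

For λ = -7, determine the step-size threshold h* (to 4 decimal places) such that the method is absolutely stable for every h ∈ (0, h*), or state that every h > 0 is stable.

(-16.6667,0); λ=-7 ⇒ h* = (50/3)/7 = 2.3810.

With y'=λy (z=hλ):
  y_{n+1} = y_n + z·[14/25·y_n + 11/25·y_{n+1}] ⇒ (1 − 11/25z)y_{n+1} = (1 + 14/25z)y_n
  ⇒ R(z) = (1 + 14/25z)/(1 − 11/25z).

Find x<0 with |R(x)|<1.
x=-0.79: |R|=0.4138
R=−1: 1+14/25x = −1+11/25x ⇒ -3/25x=2 ⇒ x=2/(-3/25)=-16.6667
Confirm numerically:
  x=-16.216: |R|=0.99335 <1
  x=-9.124: |R|=0.81950 <1
  x=-8.677: |R|=0.80100 <1
  x=-6.849: |R|=0.70647 <1
  x=-17.076: |R|=1.00577 >1
  x=-17.048: |R|=1.00538 >1
  x=-16.938: |R|=1.00385 >1
So |R|<1 on (-16.6667, 0).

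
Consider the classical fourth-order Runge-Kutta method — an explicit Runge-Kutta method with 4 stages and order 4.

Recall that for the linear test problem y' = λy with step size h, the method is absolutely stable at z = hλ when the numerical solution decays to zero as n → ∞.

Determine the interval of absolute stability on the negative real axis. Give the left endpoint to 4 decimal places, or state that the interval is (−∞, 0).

On y'=λy, z=hλ:
  order 4, 4-stage ⇒ R(z)=1+z+z^2/2+z^3/6+z^4/24
  (e.g. R(-0.79)=0.45611, |R|=0.45611)

Need |R(x)|<1, x<0.
x=-0.79: |R|=0.4561
|R(-2.67)|=0.8396 |R(-2.38)|=0.5422 |R(-1.15)|=0.3306
Bisect:
  x_lo=-3.2667 |R|=2.0039  x_hi=-0.1482 |R|=0.8622
  mid=-1.70747 |R|=0.27474 →hi
  mid=-2.48709 |R|=0.63593 →hi
  mid=-2.87690 |R|=1.14713 →lo
  mid=-2.68199 |R|=0.85510 →hi
  mid=-2.77945 |R|=0.99122 →hi
  mid=-2.82817 |R|=1.06659 →lo
  mid=-2.80381 |R|=1.02828 →lo
  mid=-2.79163 |R|=1.00959 →lo
  mid=-2.78554 |R|=1.00037 →lo
  mid=-2.78249 |R|=0.99578 →hi
  ...
  [-2.78535,-2.78516] ⇒ x*=-2.7853
Stable set (-2.7853, 0).

z∈(-2.7853,0).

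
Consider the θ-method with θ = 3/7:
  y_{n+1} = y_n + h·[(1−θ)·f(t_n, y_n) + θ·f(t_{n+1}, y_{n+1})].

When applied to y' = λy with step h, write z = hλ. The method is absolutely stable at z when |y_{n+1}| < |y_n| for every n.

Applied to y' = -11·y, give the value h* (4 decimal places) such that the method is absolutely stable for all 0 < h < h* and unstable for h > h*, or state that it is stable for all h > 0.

(-14.0000,0); λ=-11 ⇒ h* = (14)/11 = 1.2727.

Test eqn y'=λy, z=hλ:
  y_{n+1} = y_n + z·[4/7·y_n + 3/7·y_{n+1}] ⇒ (1 − 3/7z)y_{n+1} = (1 + 4/7z)y_n
  R(z) = (1 + 4/7z)/(1 − 3/7z).

Need |R(x)|<1, x<0.
x=-0.84: |R|=0.3824
R=−1: 1+4/7x = −1+3/7x ⇒ -1/7x=2 ⇒ x=2/(-1/7)=-14.0000
Confirm numerically:
  x=-11.216: |R|=0.93151 <1
  x=-10.804: |R|=0.91891 <1
  x=-10.266: |R|=0.90121 <1
  x=-5.816: |R|=0.66525 <1
  x=-14.553: |R|=1.01092 >1
  x=-14.274: |R|=1.00550 >1
Interval (-14.0000, 0).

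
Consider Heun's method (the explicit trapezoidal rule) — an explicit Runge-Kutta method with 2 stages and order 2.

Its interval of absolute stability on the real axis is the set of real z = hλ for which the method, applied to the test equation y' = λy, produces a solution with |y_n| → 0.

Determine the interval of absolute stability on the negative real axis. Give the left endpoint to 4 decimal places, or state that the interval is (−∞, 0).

On y'=λy, z=hλ:
  order 2, 2-stage ⇒ R(z)=1+z+z^2/2
  (e.g. R(-1.55)=0.65125, |R|=0.65125)

Solve |R(x)|<1 on ℝ⁻.
x=-1.55: |R|=0.6513
|R(-1.78)|=0.8042 |R(-1.35)|=0.5613 |R(-0.6)|=0.5800
Bisect:
  x_lo=-2.7217 |R|=1.9822  x_hi=-0.1106 |R|=0.8955
  mid=-1.41618 |R|=0.58660 →hi
  mid=-2.06895 |R|=1.07132 →lo
  mid=-1.74256 |R|=0.77570 →hi
  mid=-1.90575 |R|=0.91020 →hi
  mid=-1.98735 |R|=0.98743 →hi
  mid=-2.02815 |R|=1.02854 →lo
  mid=-2.00775 |R|=1.00778 →lo
  mid=-1.99755 |R|=0.99755 →hi
  ...
  [-2.00010,-1.99994] ⇒ x*=-2.0000
So |R|<1 on (-2.0000, 0).

z∈(-2.0000,0).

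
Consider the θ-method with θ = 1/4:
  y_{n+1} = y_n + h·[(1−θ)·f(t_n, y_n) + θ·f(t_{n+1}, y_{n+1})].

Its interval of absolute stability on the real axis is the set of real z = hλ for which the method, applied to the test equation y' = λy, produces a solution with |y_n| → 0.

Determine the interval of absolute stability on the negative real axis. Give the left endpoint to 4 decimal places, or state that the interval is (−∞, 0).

z∈(-4.0000,0).

On y'=λy, z=hλ:
  y_{n+1} = y_n + z·[3/4·y_n + 1/4·y_{n+1}] ⇒ (1 − 1/4z)y_{n+1} = (1 + 3/4z)y_n
  R(z) = (1 + 3/4z)/(1 − 1/4z).

Find x<0 with |R(x)|<1.
x=-1.48: |R|=0.0803
R=−1: 1+3/4x = −1+1/4x ⇒ -1/2x=2 ⇒ x=2/(-1/2)=-4.0000
Confirm numerically:
  x=-3.297: |R|=0.80732 <1
  x=-2.926: |R|=0.68986 <1
  x=-2.035: |R|=0.34880 <1
  x=-1.923: |R|=0.29867 <1
  x=-4.360: |R|=1.08612 >1
  x=-4.180: |R|=1.04401 >1
  x=-4.157: |R|=1.03849 >1
Stable set (-4.0000, 0).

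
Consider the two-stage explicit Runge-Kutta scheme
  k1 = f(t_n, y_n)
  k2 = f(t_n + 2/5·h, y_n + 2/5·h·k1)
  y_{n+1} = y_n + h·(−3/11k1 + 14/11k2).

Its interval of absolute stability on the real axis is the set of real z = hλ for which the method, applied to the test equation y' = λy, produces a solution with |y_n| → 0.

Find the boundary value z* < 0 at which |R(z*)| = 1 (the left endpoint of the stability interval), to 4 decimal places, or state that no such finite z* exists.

z* = -1.9643.

Test eqn y'=λy, z=hλ:
  k1=λy_n ⇒ h·k1=z·y_n;  k2=λ(1+2/5z)y_n ⇒ h·k2=z(1+2/5z)y_n
  y_{n+1}/y_n = 1 − 3/11z + 14/11z(1+2/5z) = 1 + z + 28/55z²
  Hence R(z) = 1 + z + 28/55z².

Need |R(x)|<1, x<0.
x=-0.87: |R|=0.5153
R=1: x+28/55x²=0 ⇒ x=−55/28=-1.9643; min R=1−1/(4·28/55)=0.5089>−1
Confirm numerically:
  x=-1.944: |R|=0.97992 <1
  x=-1.833: |R|=0.87749 <1
  x=-1.376: |R|=0.58790 <1
  x=-1.077: |R|=0.51351 <1
  x=-2.469: |R|=1.63440 >1
  x=-2.064: |R|=1.10478 >1
Interval (-1.9643, 0).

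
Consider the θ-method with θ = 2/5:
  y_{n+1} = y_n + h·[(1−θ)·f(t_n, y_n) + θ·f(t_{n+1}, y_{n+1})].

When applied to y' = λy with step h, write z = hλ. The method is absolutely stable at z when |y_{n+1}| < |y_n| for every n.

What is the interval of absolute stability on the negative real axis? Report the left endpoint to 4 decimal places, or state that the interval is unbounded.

z∈(-10.0000,0).

With y'=λy (z=hλ):
  y_{n+1} = y_n + z·[3/5·y_n + 2/5·y_{n+1}] ⇒ (1 − 2/5z)y_{n+1} = (1 + 3/5z)y_n
  Hence R(z) = (1 + 3/5z)/(1 − 2/5z).

Need |R(x)|<1, x<0.
x=-0.98: |R|=0.2960
R=−1: 1+3/5x = −1+2/5x ⇒ -1/5x=2 ⇒ x=2/(-1/5)=-10.0000
Confirm numerically:
  x=-9.076: |R|=0.96009 <1
  x=-8.062: |R|=0.90826 <1
  x=-7.777: |R|=0.89185 <1
  x=-5.102: |R|=0.67785 <1
  x=-10.333: |R|=1.01297 >1
  x=-10.148: |R|=1.00585 >1
  x=-10.056: |R|=1.00223 >1
Stable set (-10.0000, 0).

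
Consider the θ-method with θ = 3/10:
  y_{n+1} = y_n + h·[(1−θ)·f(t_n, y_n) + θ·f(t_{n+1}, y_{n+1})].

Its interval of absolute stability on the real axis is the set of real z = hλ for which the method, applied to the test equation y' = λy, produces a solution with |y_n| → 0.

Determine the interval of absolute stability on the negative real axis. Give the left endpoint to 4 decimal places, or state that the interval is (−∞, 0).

(-5.0000, 0).

With y'=λy (z=hλ):
  y_{n+1} = y_n + z·[7/10·y_n + 3/10·y_{n+1}] ⇒ (1 − 3/10z)y_{n+1} = (1 + 7/10z)y_n
  so R(z) = (1 + 7/10z)/(1 − 3/10z).

Solve |R(x)|<1 on ℝ⁻.
x=-1.34: |R|=0.0442
R=−1: 1+7/10x = −1+3/10x ⇒ -2/5x=2 ⇒ x=2/(-2/5)=-5.0000
Confirm numerically:
  x=-4.600: |R|=0.93277 <1
  x=-3.674: |R|=0.74769 <1
  x=-2.651: |R|=0.47663 <1
  x=-5.133: |R|=1.02095 >1
  x=-5.112: |R|=1.01768 >1
So |R|<1 on (-5.0000, 0).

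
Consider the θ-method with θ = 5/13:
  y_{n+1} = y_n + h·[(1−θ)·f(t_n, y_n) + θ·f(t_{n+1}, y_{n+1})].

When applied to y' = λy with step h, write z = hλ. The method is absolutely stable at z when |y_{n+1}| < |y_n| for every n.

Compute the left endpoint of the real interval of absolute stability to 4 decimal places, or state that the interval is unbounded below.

left endpoint -8.6667.

Set f=λy, z=hλ:
  y_{n+1} = y_n + z·[8/13·y_n + 5/13·y_{n+1}] ⇒ (1 − 5/13z)y_{n+1} = (1 + 8/13z)y_n
  Hence R(z) = (1 + 8/13z)/(1 − 5/13z).

Need |R(x)|<1, x<0.
x=-1.35: |R|=0.1114
R=−1: 1+8/13x = −1+5/13x ⇒ -3/13x=2 ⇒ x=2/(-3/13)=-8.6667
Confirm numerically:
  x=-8.122: |R|=0.96952 <1
  x=-8.061: |R|=0.96591 <1
  x=-5.629: |R|=0.77852 <1
  x=-4.516: |R|=0.65003 <1
  x=-8.979: |R|=1.01618 >1
  x=-8.882: |R|=1.01125 >1
So |R|<1 on (-8.6667, 0).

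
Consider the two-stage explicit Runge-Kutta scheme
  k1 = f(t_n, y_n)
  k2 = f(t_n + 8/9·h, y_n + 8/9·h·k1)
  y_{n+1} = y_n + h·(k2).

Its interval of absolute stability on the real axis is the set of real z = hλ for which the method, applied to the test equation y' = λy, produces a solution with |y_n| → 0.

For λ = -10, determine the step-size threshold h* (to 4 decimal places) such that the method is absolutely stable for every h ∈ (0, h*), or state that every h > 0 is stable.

With y'=λy (z=hλ):
  k1=λy_n ⇒ h·k1=z·y_n;  k2=λ(1+8/9z)y_n ⇒ h·k2=z(1+8/9z)y_n
  y_{n+1}/y_n = 1 + z(1+8/9z) = 1 + z + 8/9z²
  R(z) = 1 + z + 8/9z².

Need |R(x)|<1, x<0.
x=-1.6: |R|=1.6756
R=1: x+8/9x²=0 ⇒ x=−9/8=-1.1250; min R=1−1/(4·8/9)=0.7188>−1
Confirm numerically:
  x=-0.934: |R|=0.84143 <1
  x=-0.608: |R|=0.72059 <1
  x=-0.562: |R|=0.71875 <1
  x=-0.488: |R|=0.72368 <1
  x=-1.515: |R|=1.52520 >1
  x=-1.333: |R|=1.24646 >1
  x=-1.298: |R|=1.19960 >1
So |R|<1 on (-1.1250, 0).

(-1.1250,0); λ=-10 ⇒ h* = (9/8)/10 = 0.1125.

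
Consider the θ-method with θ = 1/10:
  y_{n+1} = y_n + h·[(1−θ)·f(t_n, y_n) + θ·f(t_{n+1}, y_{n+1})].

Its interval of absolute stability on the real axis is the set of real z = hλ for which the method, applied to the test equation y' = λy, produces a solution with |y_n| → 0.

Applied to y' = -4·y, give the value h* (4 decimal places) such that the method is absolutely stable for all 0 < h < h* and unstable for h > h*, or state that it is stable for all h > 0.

(-2.5000,0); λ=-4 ⇒ h* = (5/2)/4 = 0.6250.

Set f=λy, z=hλ:
  y_{n+1} = y_n + z·[9/10·y_n + 1/10·y_{n+1}] ⇒ (1 − 1/10z)y_{n+1} = (1 + 9/10z)y_n
  ⇒ R(z) = (1 + 9/10z)/(1 − 1/10z).

Solve |R(x)|<1 on ℝ⁻.
x=-0.75: |R|=0.3023
R=−1: 1+9/10x = −1+1/10x ⇒ -4/5x=2 ⇒ x=2/(-4/5)=-2.5000
Confirm numerically:
  x=-1.996: |R|=0.66389 <1
  x=-1.840: |R|=0.55405 <1
  x=-1.482: |R|=0.29072 <1
  x=-3.049: |R|=1.33658 >1
  x=-2.821: |R|=1.20030 >1
  x=-2.590: |R|=1.05719 >1
Stable set (-2.5000, 0).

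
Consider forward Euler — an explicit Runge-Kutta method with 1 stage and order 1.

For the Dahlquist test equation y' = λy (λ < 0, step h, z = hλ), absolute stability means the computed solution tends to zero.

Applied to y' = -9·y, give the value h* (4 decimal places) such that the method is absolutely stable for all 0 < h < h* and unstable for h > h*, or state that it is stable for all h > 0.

Test eqn y'=λy, z=hλ:
  order 1, 1-stage ⇒ R(z)=1+z
  (e.g. R(-0.34)=0.66000, |R|=0.66000)

Boundary: |R(x)|=1, x<0.
x=-0.34: |R|=0.6600
|R(-1.91)|=0.9100 |R(-0.87)|=0.1300 |R(-0.86)|=0.1400
Bisect:
  x_lo=-2.5257 |R|=1.5257  x_hi=-0.3063 |R|=0.6937
  mid=-1.41601 |R|=0.41601 →hi
  mid=-1.97086 |R|=0.97086 →hi
  mid=-2.24828 |R|=1.24828 →lo
  mid=-2.10957 |R|=1.10957 →lo
  mid=-2.04021 |R|=1.04021 →lo
  mid=-2.00554 |R|=1.00554 →lo
  mid=-1.98820 |R|=0.98820 →hi
  mid=-1.99687 |R|=0.99687 →hi
  ...
  [-2.00012,-1.99998] ⇒ x*=-2.0000
So |R|<1 on (-2.0000, 0).

(-2.0000,0); λ=-9 ⇒ h* = 0.2222.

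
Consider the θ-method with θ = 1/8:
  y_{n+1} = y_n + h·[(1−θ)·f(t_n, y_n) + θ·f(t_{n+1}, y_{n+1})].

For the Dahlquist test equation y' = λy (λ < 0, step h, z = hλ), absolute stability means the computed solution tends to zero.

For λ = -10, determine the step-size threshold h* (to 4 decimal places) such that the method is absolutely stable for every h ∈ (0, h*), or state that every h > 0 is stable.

(-2.6667,0); λ=-10 ⇒ h* = (8/3)/10 = 0.2667.

On y'=λy, z=hλ:
  y_{n+1} = y_n + z·[7/8·y_n + 1/8·y_{n+1}] ⇒ (1 − 1/8z)y_{n+1} = (1 + 7/8z)y_n
  R(z) = (1 + 7/8z)/(1 − 1/8z).

Find x<0 with |R(x)|<1.
x=-1: |R|=0.1111
R=−1: 1+7/8x = −1+1/8x ⇒ -3/4x=2 ⇒ x=2/(-3/4)=-2.6667
Confirm numerically:
  x=-2.550: |R|=0.93365 <1
  x=-1.691: |R|=0.39593 <1
  x=-1.651: |R|=0.36856 <1
  x=-1.324: |R|=0.13599 <1
  x=-3.040: |R|=1.20290 >1
  x=-2.744: |R|=1.04319 >1
So |R|<1 on (-2.6667, 0).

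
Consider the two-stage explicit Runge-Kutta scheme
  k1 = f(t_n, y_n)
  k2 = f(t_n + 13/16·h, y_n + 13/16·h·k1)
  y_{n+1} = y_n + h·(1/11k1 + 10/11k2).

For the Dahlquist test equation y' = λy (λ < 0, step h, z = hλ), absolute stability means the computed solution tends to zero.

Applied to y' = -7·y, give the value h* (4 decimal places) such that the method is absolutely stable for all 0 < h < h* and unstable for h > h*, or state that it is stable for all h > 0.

(-1.3538,0); λ=-7 ⇒ h* = (88/65)/7 = 0.1934.

On y'=λy, z=hλ:
  k1=λy_n ⇒ h·k1=z·y_n;  k2=λ(1+13/16z)y_n ⇒ h·k2=z(1+13/16z)y_n
  y_{n+1}/y_n = 1 + 1/11z + 10/11z(1+13/16z) = 1 + z + 65/88z²
  Hence R(z) = 1 + z + 65/88z².

Boundary: |R(x)|=1, x<0.
x=-1.23: |R|=0.8875
R=1: x+65/88x²=0 ⇒ x=−88/65=-1.3538; min R=1−1/(4·65/88)=0.6615>−1
Confirm numerically:
  x=-1.173: |R|=0.84331 <1
  x=-1.161: |R|=0.83462 <1
  x=-0.984: |R|=0.73119 <1
  x=-0.807: |R|=0.67404 <1
  x=-1.619: |R|=1.31708 >1
  x=-1.425: |R|=1.07489 >1
Stable set (-1.3538, 0).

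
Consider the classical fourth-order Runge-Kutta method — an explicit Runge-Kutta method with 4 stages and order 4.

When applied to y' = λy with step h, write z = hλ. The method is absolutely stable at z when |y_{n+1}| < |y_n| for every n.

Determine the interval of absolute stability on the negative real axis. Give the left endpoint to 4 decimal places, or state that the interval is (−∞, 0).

(-2.7853, 0).

On y'=λy, z=hλ:
  order 4, 4-stage ⇒ R(z)=1+z+z^2/2+z^3/6+z^4/24
  (e.g. R(-0.76)=0.46954, |R|=0.46954)

Boundary: |R(x)|=1, x<0.
x=-0.76: |R|=0.4695
|R(-2.87)|=1.1354 |R(-1.01)|=0.3717 |R(-0.81)|=0.4474
Bisect:
  x_lo=-3.3653 |R|=2.2895  x_hi=-0.1740 |R|=0.8403
  mid=-1.76966 |R|=0.28116 →hi
  mid=-2.56749 |R|=0.71830 →hi
  mid=-2.96641 |R|=1.30922 →lo
  mid=-2.76695 |R|=0.97270 →hi
  mid=-2.86668 |R|=1.12980 →lo
  mid=-2.81682 |R|=1.04858 →lo
  mid=-2.79188 |R|=1.00998 →lo
  mid=-2.77942 |R|=0.99118 →hi
  ...
  [-2.78546,-2.78526] ⇒ x*=-2.7853
Stable set (-2.7853, 0).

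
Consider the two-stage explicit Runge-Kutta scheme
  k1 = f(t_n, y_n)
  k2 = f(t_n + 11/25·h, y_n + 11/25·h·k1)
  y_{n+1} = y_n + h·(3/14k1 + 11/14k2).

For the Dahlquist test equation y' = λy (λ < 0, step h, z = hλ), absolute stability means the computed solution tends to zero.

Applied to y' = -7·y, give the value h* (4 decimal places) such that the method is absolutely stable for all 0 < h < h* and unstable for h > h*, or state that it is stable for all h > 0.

(-2.8926,0); λ=-7 ⇒ h* = (350/121)/7 = 0.4132.

Set f=λy, z=hλ:
  k1=λy_n ⇒ h·k1=z·y_n;  k2=λ(1+11/25z)y_n ⇒ h·k2=z(1+11/25z)y_n
  y_{n+1}/y_n = 1 + 3/14z + 11/14z(1+11/25z) = 1 + z + 121/350z²
  so R(z) = 1 + z + 121/350z².

Need |R(x)|<1, x<0.
x=-0.65: |R|=0.4961
R=1: x+121/350x²=0 ⇒ x=−350/121=-2.8926; min R=1−1/(4·121/350)=0.2769>−1
Confirm numerically:
  x=-2.744: |R|=0.85907 <1
  x=-2.490: |R|=0.65346 <1
  x=-2.330: |R|=0.54685 <1
  x=-1.890: |R|=0.34493 <1
  x=-3.137: |R|=1.26509 >1
  x=-2.996: |R|=1.10714 >1
Stable set (-2.8926, 0).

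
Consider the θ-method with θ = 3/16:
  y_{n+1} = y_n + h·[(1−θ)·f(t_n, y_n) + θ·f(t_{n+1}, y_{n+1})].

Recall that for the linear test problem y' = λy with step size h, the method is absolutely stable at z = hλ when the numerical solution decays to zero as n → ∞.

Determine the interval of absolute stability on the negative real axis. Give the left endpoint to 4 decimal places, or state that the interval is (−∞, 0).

z∈(-3.2000,0).

With y'=λy (z=hλ):
  y_{n+1} = y_n + z·[13/16·y_n + 3/16·y_{n+1}] ⇒ (1 − 3/16z)y_{n+1} = (1 + 13/16z)y_n
  Hence R(z) = (1 + 13/16z)/(1 − 3/16z).

Boundary: |R(x)|=1, x<0.
x=-0.41: |R|=0.6193
R=−1: 1+13/16x = −1+3/16x ⇒ -5/8x=2 ⇒ x=2/(-5/8)=-3.2000
Confirm numerically:
  x=-2.400: |R|=0.65517 <1
  x=-2.157: |R|=0.53585 <1
  x=-1.808: |R|=0.35026 <1
  x=-3.627: |R|=1.15885 >1
  x=-3.614: |R|=1.15424 >1
  x=-3.399: |R|=1.07596 >1
Stable set (-3.2000, 0).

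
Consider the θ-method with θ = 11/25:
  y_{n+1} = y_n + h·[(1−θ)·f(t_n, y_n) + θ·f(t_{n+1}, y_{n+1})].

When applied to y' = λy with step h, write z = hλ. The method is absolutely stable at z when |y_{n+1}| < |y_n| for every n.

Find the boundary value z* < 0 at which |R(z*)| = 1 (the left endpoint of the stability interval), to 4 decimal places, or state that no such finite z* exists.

left endpoint -16.6667.

Test eqn y'=λy, z=hλ:
  y_{n+1} = y_n + z·[14/25·y_n + 11/25·y_{n+1}] ⇒ (1 − 11/25z)y_{n+1} = (1 + 14/25z)y_n
  ⇒ R(z) = (1 + 14/25z)/(1 − 11/25z).

Solve |R(x)|<1 on ℝ⁻.
x=-0.88: |R|=0.3656
R=−1: 1+14/25x = −1+11/25x ⇒ -3/25x=2 ⇒ x=2/(-3/25)=-16.6667
Confirm numerically:
  x=-7.693: |R|=0.75442 <1
  x=-7.051: |R|=0.71873 <1
  x=-6.971: |R|=0.71394 <1
  x=-17.074: |R|=1.00574 >1
  x=-16.987: |R|=1.00454 >1
  x=-16.697: |R|=1.00044 >1
So |R|<1 on (-16.6667, 0).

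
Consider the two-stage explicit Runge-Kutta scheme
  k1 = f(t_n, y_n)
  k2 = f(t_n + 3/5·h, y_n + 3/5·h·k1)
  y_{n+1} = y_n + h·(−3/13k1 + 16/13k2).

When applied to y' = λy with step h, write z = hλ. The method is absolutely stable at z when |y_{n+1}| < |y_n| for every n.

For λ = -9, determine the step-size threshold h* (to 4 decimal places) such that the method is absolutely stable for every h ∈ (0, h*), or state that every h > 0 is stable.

On y'=λy, z=hλ:
  k1=λy_n ⇒ h·k1=z·y_n;  k2=λ(1+3/5z)y_n ⇒ h·k2=z(1+3/5z)y_n
  y_{n+1}/y_n = 1 − 3/13z + 16/13z(1+3/5z) = 1 + z + 48/65z²
  R(z) = 1 + z + 48/65z².

Solve |R(x)|<1 on ℝ⁻.
x=-1.05: |R|=0.7642
R=1: x+48/65x²=0 ⇒ x=−65/48=-1.3542; min R=1−1/(4·48/65)=0.6615>−1
Confirm numerically:
  x=-1.185: |R|=0.85197 <1
  x=-1.100: |R|=0.79354 <1
  x=-0.997: |R|=0.73704 <1
  x=-1.740: |R|=1.49577 >1
  x=-1.724: |R|=1.47084 >1
  x=-1.638: |R|=1.34332 >1
So |R|<1 on (-1.3542, 0).

(-1.3542,0); λ=-9 ⇒ h* = (65/48)/9 = 0.1505.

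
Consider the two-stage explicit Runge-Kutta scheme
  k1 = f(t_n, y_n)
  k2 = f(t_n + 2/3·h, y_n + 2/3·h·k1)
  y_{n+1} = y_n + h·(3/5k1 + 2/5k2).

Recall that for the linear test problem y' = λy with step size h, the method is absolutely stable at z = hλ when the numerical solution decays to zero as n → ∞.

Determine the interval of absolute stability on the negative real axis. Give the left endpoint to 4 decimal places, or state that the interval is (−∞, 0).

Set f=λy, z=hλ:
  k1=λy_n ⇒ h·k1=z·y_n;  k2=λ(1+2/3z)y_n ⇒ h·k2=z(1+2/3z)y_n
  y_{n+1}/y_n = 1 + 3/5z + 2/5z(1+2/3z) = 1 + z + 4/15z²
  Hence R(z) = 1 + z + 4/15z².

Boundary: |R(x)|=1, x<0.
x=-0.36: |R|=0.6746
R=1: x+4/15x²=0 ⇒ x=−15/4=-3.7500; min R=1−1/(4·4/15)=0.0625>−1
Confirm numerically:
  x=-3.660: |R|=0.91216 <1
  x=-2.216: |R|=0.09351 <1
  x=-1.854: |R|=0.06262 <1
  x=-4.285: |R|=1.61133 >1
  x=-3.886: |R|=1.14093 >1
So |R|<1 on (-3.7500, 0).

z∈(-3.7500,0).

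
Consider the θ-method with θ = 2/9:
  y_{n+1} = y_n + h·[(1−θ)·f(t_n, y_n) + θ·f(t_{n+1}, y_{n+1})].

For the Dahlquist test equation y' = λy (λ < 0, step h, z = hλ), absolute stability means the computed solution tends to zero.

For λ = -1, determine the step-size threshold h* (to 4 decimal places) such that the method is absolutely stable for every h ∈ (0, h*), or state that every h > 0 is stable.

(-3.6000,0); λ=-1 ⇒ h* = (18/5)/1 = 3.6000.

With y'=λy (z=hλ):
  y_{n+1} = y_n + z·[7/9·y_n + 2/9·y_{n+1}] ⇒ (1 − 2/9z)y_{n+1} = (1 + 7/9z)y_n
  ⇒ R(z) = (1 + 7/9z)/(1 − 2/9z).

Need |R(x)|<1, x<0.
x=-1.57: |R|=0.1639
R=−1: 1+7/9x = −1+2/9x ⇒ -5/9x=2 ⇒ x=2/(-5/9)=-3.6000
Confirm numerically:
  x=-2.456: |R|=0.58884 <1
  x=-2.386: |R|=0.55925 <1
  x=-2.010: |R|=0.38940 <1
  x=-1.500: |R|=0.12500 <1
  x=-4.189: |R|=1.16947 >1
  x=-3.972: |R|=1.10977 >1
Interval (-3.6000, 0).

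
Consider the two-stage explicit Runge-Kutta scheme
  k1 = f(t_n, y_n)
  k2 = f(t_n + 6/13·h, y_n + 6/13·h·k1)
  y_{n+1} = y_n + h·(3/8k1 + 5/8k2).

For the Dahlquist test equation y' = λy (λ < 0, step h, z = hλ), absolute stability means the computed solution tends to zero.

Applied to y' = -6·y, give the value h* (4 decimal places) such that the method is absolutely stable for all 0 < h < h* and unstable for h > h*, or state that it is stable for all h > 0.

Test eqn y'=λy, z=hλ:
  k1=λy_n ⇒ h·k1=z·y_n;  k2=λ(1+6/13z)y_n ⇒ h·k2=z(1+6/13z)y_n
  y_{n+1}/y_n = 1 + 3/8z + 5/8z(1+6/13z) = 1 + z + 15/52z²
  R(z) = 1 + z + 15/52z².

Find x<0 with |R(x)|<1.
x=-0.42: |R|=0.6309
R=1: x+15/52x²=0 ⇒ x=−52/15=-3.4667; min R=1−1/(4·15/52)=0.1333>−1
Confirm numerically:
  x=-3.077: |R|=0.65413 <1
  x=-3.057: |R|=0.63874 <1
  x=-2.508: |R|=0.30644 <1
  x=-1.872: |R|=0.13888 <1
  x=-3.776: |R|=1.33694 >1
  x=-3.535: |R|=1.06968 >1
  x=-3.519: |R|=1.05312 >1
So |R|<1 on (-3.4667, 0).

(-3.4667,0); λ=-6 ⇒ h* = (52/15)/6 = 0.5778.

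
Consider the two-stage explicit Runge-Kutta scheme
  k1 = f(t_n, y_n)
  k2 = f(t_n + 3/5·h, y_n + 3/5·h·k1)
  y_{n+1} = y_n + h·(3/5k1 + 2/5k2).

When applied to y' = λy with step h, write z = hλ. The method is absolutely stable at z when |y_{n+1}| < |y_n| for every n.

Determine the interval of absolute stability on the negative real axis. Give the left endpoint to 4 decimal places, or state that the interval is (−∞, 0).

(-4.1667, 0).

Test eqn y'=λy, z=hλ:
  k1=λy_n ⇒ h·k1=z·y_n;  k2=λ(1+3/5z)y_n ⇒ h·k2=z(1+3/5z)y_n
  y_{n+1}/y_n = 1 + 3/5z + 2/5z(1+3/5z) = 1 + z + 6/25z²
  R(z) = 1 + z + 6/25z².

Need |R(x)|<1, x<0.
x=-0.36: |R|=0.6711
R=1: x+6/25x²=0 ⇒ x=−25/6=-4.1667; min R=1−1/(4·6/25)=-0.0417>−1
Confirm numerically:
  x=-3.106: |R|=0.20934 <1
  x=-1.957: |R|=0.03784 <1
  x=-1.751: |R|=0.01516 <1
  x=-4.572: |R|=1.44476 >1
  x=-4.474: |R|=1.33000 >1
  x=-4.214: |R|=1.04787 >1
Stable set (-4.1667, 0).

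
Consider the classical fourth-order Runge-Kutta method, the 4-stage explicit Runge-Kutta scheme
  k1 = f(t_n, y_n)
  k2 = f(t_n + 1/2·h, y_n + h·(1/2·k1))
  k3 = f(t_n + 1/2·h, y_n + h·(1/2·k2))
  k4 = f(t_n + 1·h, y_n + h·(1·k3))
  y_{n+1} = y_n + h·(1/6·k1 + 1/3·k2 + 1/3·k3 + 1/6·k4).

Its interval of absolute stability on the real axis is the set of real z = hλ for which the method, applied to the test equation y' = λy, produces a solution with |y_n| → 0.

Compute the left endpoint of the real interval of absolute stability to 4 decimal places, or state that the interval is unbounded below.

z* = -2.7853.

Set f=λy, z=hλ:
  order 4, 4-stage ⇒ R(z)=1+z+z^2/2+z^3/6+z^4/24
  (e.g. R(-0.7)=0.49784, |R|=0.49784)

Find x<0 with |R(x)|<1.
x=-0.7: |R|=0.4978
|R(-1.94)|=0.3151 |R(-1.67)|=0.2723 |R(-0.96)|=0.3887
Bisect:
  x_lo=-3.2089 |R|=1.8504  x_hi=-0.2527 |R|=0.7767
  mid=-1.73078 |R|=0.27680 →hi
  mid=-2.46982 |R|=0.61962 →hi
  mid=-2.83935 |R|=1.08460 →lo
  mid=-2.65459 |R|=0.82017 →hi
  mid=-2.74697 |R|=0.94374 →hi
  mid=-2.79316 |R|=1.01192 →lo
  mid=-2.77006 |R|=0.97728 →hi
  mid=-2.78161 |R|=0.99446 →hi
  mid=-2.78738 |R|=1.00316 →lo
  mid=-2.78450 |R|=0.99880 →hi
  ...
  [-2.78540,-2.78522] ⇒ x*=-2.7853
So |R|<1 on (-2.7853, 0).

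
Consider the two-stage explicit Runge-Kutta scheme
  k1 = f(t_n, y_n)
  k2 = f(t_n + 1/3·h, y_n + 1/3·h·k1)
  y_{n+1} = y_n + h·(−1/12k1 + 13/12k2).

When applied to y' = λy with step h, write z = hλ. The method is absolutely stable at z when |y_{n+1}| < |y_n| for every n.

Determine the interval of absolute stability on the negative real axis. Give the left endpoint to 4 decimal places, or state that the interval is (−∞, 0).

z∈(-2.7692,0).

With y'=λy (z=hλ):
  k1=λy_n ⇒ h·k1=z·y_n;  k2=λ(1+1/3z)y_n ⇒ h·k2=z(1+1/3z)y_n
  y_{n+1}/y_n = 1 − 1/12z + 13/12z(1+1/3z) = 1 + z + 13/36z²
  ⇒ R(z) = 1 + z + 13/36z².

Boundary: |R(x)|=1, x<0.
x=-1.8: |R|=0.3700
R=1: x+13/36x²=0 ⇒ x=−36/13=-2.7692; min R=1−1/(4·13/36)=0.3077>−1
Confirm numerically:
  x=-2.547: |R|=0.79560 <1
  x=-1.744: |R|=0.35433 <1
  x=-1.612: |R|=0.32636 <1
  x=-3.149: |R|=1.43185 >1
  x=-3.064: |R|=1.32615 >1
So |R|<1 on (-2.7692, 0).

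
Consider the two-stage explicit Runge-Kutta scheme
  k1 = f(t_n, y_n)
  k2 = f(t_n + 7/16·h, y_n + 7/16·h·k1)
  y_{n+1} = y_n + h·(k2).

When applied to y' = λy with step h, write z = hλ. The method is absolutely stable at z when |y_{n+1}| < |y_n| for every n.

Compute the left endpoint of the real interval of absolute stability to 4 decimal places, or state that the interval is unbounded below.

Set f=λy, z=hλ:
  k1=λy_n ⇒ h·k1=z·y_n;  k2=λ(1+7/16z)y_n ⇒ h·k2=z(1+7/16z)y_n
  y_{n+1}/y_n = 1 + z(1+7/16z) = 1 + z + 7/16z²
  ⇒ R(z) = 1 + z + 7/16z².

Find x<0 with |R(x)|<1.
x=-1.59: |R|=0.5160
R=1: x+7/16x²=0 ⇒ x=−16/7=-2.2857; min R=1−1/(4·7/16)=0.4286>−1
Confirm numerically:
  x=-2.171: |R|=0.89104 <1
  x=-2.047: |R|=0.78622 <1
  x=-1.493: |R|=0.48221 <1
  x=-2.650: |R|=1.42234 >1
  x=-2.340: |R|=1.05557 >1
Stable set (-2.2857, 0).

left endpoint -2.2857.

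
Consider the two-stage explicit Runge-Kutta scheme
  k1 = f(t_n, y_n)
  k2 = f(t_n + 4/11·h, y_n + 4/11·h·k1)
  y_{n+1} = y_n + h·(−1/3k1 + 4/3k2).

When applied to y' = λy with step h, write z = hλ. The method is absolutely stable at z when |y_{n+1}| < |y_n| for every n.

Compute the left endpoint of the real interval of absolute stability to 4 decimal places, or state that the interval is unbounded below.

left endpoint -2.0625.

With y'=λy (z=hλ):
  k1=λy_n ⇒ h·k1=z·y_n;  k2=λ(1+4/11z)y_n ⇒ h·k2=z(1+4/11z)y_n
  y_{n+1}/y_n = 1 − 1/3z + 4/3z(1+4/11z) = 1 + z + 16/33z²
  so R(z) = 1 + z + 16/33z².

Find x<0 with |R(x)|<1.
x=-0.78: |R|=0.5150
R=1: x+16/33x²=0 ⇒ x=−33/16=-2.0625; min R=1−1/(4·16/33)=0.4844>−1
Confirm numerically:
  x=-1.427: |R|=0.56031 <1
  x=-1.307: |R|=0.52124 <1
  x=-1.222: |R|=0.50202 <1
  x=-2.560: |R|=1.61750 >1
  x=-2.382: |R|=1.36899 >1
  x=-2.307: |R|=1.27348 >1
So |R|<1 on (-2.0625, 0).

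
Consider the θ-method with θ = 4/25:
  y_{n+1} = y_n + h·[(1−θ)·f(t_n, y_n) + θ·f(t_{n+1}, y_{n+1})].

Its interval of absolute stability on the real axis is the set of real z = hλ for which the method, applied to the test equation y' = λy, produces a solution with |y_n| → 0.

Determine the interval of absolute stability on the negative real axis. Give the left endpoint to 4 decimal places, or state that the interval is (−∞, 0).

Set f=λy, z=hλ:
  y_{n+1} = y_n + z·[21/25·y_n + 4/25·y_{n+1}] ⇒ (1 − 4/25z)y_{n+1} = (1 + 21/25z)y_n
  R(z) = (1 + 21/25z)/(1 − 4/25z).

Boundary: |R(x)|=1, x<0.
x=-1.62: |R|=0.2865
R=−1: 1+21/25x = −1+4/25x ⇒ -17/25x=2 ⇒ x=2/(-17/25)=-2.9412
Confirm numerically:
  x=-2.490: |R|=0.78061 <1
  x=-2.215: |R|=0.63541 <1
  x=-1.312: |R|=0.08437 <1
  x=-3.462: |R|=1.22791 >1
  x=-3.334: |R|=1.17420 >1
Interval (-2.9412, 0).

(-2.9412, 0).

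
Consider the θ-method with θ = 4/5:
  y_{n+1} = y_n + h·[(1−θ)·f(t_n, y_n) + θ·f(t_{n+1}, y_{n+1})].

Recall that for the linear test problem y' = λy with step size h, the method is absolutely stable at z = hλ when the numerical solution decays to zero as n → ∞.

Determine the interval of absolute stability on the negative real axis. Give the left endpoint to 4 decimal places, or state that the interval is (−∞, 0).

unbounded; (−∞, 0).

Set f=λy, z=hλ:
  y_{n+1} = y_n + z·[1/5·y_n + 4/5·y_{n+1}] ⇒ (1 − 4/5z)y_{n+1} = (1 + 1/5z)y_n
  R(z) = (1 + 1/5z)/(1 − 4/5z).

Solve |R(x)|<1 on ℝ⁻.
x=-1.1: |R|=0.4149
x=-2: |R|=0.2308
x=-10: |R|=0.1111
x=-100: |R|=0.2346
θ=4/5≥1/2 ⇒ |1+1/5x|<|1−4/5x| ∀x<0 ⇒ interval (−∞,0).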